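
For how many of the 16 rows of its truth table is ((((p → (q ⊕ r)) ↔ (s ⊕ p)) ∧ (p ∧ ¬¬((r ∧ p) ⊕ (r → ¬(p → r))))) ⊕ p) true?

4

  p      q      r      s    |  (q ⊕ r)  (p → (q ⊕ r))  (s ⊕ p)  ((p → (q ⊕ r)) ↔ (s ⊕ p))  (r ∧ p)  (p → r)  ¬(p → r)  (r → ¬(p → r))  ((r ∧ p) ⊕ (r → ¬(p → r)))  ¬((r ∧ p) ⊕ (r → ¬(p → r)))  ¬¬((r ∧ p) ⊕ (r → ¬(p → r)))    φ  
False  False  False  False  |   False        True       False             False             False     True    False         True                  True                        False                         True              False
False  False  False   True  |   False        True        True              True             False     True    False         True                  True                        False                         True              False
False  False   True  False  |    True        True       False             False             False     True    False        False                 False                         True                        False              False
False  False   True   True  |    True        True        True              True             False     True    False        False                 False                         True                        False              False
False   True  False  False  |    True        True       False             False             False     True    False         True                  True                        False                         True              False
False   True  False   True  |    True        True        True              True             False     True    False         True                  True                        False                         True              False
False   True   True  False  |   False        True       False             False             False     True    False        False                 False                         True                        False              False
False   True   True   True  |   False        True        True              True             False     True    False        False                 False                         True                        False              False
 True  False  False  False  |   False       False        True             False             False    False     True         True                  True                        False                         True               True
 True  False  False   True  |   False       False       False              True             False    False     True         True                  True                        False                         True              False
 True  False   True  False  |    True        True        True              True              True     True    False        False                  True                        False                         True              False
 True  False   True   True  |    True        True       False             False              True     True    False        False                  True                        False                         True               True
 True   True  False  False  |    True        True        True              True             False    False     True         True                  True                        False                         True              False
 True   True  False   True  |    True        True       False             False             False    False     True         True                  True                        False                         True               True
 True   True   True  False  |   False       False        True             False              True     True    False        False                  True                        False                         True               True
 True   True   True   True  |   False       False       False              True              True     True    False        False                  True                        False                         True              False
The formula is true on 4 of the 16 rows.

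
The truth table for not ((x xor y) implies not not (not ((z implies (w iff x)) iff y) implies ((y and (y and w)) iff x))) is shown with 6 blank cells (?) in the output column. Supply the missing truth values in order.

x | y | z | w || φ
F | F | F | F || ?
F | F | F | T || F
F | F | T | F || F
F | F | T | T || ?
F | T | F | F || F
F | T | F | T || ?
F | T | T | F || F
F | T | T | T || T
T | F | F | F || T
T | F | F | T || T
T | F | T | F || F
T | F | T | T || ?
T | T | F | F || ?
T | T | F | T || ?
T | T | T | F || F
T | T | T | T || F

Row 1: (x xor y) = F, not not (not ((z implies (w iff x)) iff y) implies ((y and (y and w)) iff x)) = T, ((x xor y) implies not not (not ((z implies (w iff x)) iff y) implies ((y and (y and w)) iff x))) = T, so the formula = F.
Row 4: (x xor y) = F, not not (not ((z implies (w iff x)) iff y) implies ((y and (y and w)) iff x)) = T, ((x xor y) implies not not (not ((z implies (w iff x)) iff y) implies ((y and (y and w)) iff x))) = T, so the formula = F.
Row 6: (x xor y) = T, not not (not ((z implies (w iff x)) iff y) implies ((y and (y and w)) iff x)) = T, ((x xor y) implies not not (not ((z implies (w iff x)) iff y) implies ((y and (y and w)) iff x))) = T, so the formula = F.
Row 12: (x xor y) = T, not not (not ((z implies (w iff x)) iff y) implies ((y and (y and w)) iff x)) = F, ((x xor y) implies not not (not ((z implies (w iff x)) iff y) implies ((y and (y and w)) iff x))) = F, so the formula = T.
Row 13: (x xor y) = F, not not (not ((z implies (w iff x)) iff y) implies ((y and (y and w)) iff x)) = T, ((x xor y) implies not not (not ((z implies (w iff x)) iff y) implies ((y and (y and w)) iff x))) = T, so the formula = F.
Row 14: (x xor y) = F, not not (not ((z implies (w iff x)) iff y) implies ((y and (y and w)) iff x)) = T, ((x xor y) implies not not (not ((z implies (w iff x)) iff y) implies ((y and (y and w)) iff x))) = T, so the formula = F.

F, F, F, T, F, F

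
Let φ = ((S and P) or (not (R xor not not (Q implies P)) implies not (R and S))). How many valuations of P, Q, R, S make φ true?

P  Q  R  S  |  φ
1  1  1  1  |  1
1  1  1  0  |  1
1  1  0  1  |  1
1  1  0  0  |  1
1  0  1  1  |  1
1  0  1  0  |  1
1  0  0  1  |  1
1  0  0  0  |  1
0  1  1  1  |  1
0  1  1  0  |  1
0  1  0  1  |  1
0  1  0  0  |  1
0  0  1  1  |  0
0  0  1  0  |  1
0  0  0  1  |  1
0  0  0  0  |  1
The formula is true on 15 of the 16 rows.

15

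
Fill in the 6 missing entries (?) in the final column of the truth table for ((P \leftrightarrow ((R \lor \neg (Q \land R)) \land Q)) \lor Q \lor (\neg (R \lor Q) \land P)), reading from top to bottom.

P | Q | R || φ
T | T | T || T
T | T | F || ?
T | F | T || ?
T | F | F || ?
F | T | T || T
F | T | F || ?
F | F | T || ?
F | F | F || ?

Row P=T, Q=T, R=F: (P \leftrightarrow ((R \lor \neg (Q \land R)) \land Q)) = T, (\neg (R \lor Q) \land P) = F, so the formula = T.
Row P=T, Q=F, R=T: (P \leftrightarrow ((R \lor \neg (Q \land R)) \land Q)) = F, (\neg (R \lor Q) \land P) = F, so the formula = F.
Row P=T, Q=F, R=F: (P \leftrightarrow ((R \lor \neg (Q \land R)) \land Q)) = F, (\neg (R \lor Q) \land P) = T, so the formula = T.
Row P=F, Q=T, R=F: (P \leftrightarrow ((R \lor \neg (Q \land R)) \land Q)) = F, (\neg (R \lor Q) \land P) = F, so the formula = T.
Row P=F, Q=F, R=T: (P \leftrightarrow ((R \lor \neg (Q \land R)) \land Q)) = T, (\neg (R \lor Q) \land P) = F, so the formula = T.
Row P=F, Q=F, R=F: (P \leftrightarrow ((R \lor \neg (Q \land R)) \land Q)) = T, (\neg (R \lor Q) \land P) = F, so the formula = T.

T, F, T, T, T, T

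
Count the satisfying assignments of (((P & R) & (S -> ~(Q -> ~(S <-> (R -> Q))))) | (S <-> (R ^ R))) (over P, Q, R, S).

P | Q | R | S | (P & R) | (R -> Q) | (S <-> (R -> Q)) | ~(S <-> (R -> Q)) | (Q -> ~(S <-> (R -> Q))) | ~(Q -> ~(S <-> (R -> Q))) | (R ^ R) | (S <-> (R ^ R)) | φ
- | - | - | - | ------- | -------- | ---------------- | ----------------- | ------------------------ | ------------------------- | ------- | --------------- | -
F | F | F | F |    F    |    T     |        F         |         T         |            T             |             F             |    F    |        T        | T
F | F | F | T |    F    |    T     |        T         |         F         |            T             |             F             |    F    |        F        | F
F | F | T | F |    F    |    F     |        T         |         F         |            T             |             F             |    F    |        T        | T
F | F | T | T |    F    |    F     |        F         |         T         |            T             |             F             |    F    |        F        | F
F | T | F | F |    F    |    T     |        F         |         T         |            T             |             F             |    F    |        T        | T
F | T | F | T |    F    |    T     |        T         |         F         |            F             |             T             |    F    |        F        | F
F | T | T | F |    F    |    T     |        F         |         T         |            T             |             F             |    F    |        T        | T
F | T | T | T |    F    |    T     |        T         |         F         |            F             |             T             |    F    |        F        | F
T | F | F | F |    F    |    T     |        F         |         T         |            T             |             F             |    F    |        T        | T
T | F | F | T |    F    |    T     |        T         |         F         |            T             |             F             |    F    |        F        | F
T | F | T | F |    T    |    F     |        T         |         F         |            T             |             F             |    F    |        T        | T
T | F | T | T |    T    |    F     |        F         |         T         |            T             |             F             |    F    |        F        | F
T | T | F | F |    F    |    T     |        F         |         T         |            T             |             F             |    F    |        T        | T
T | T | F | T |    F    |    T     |        T         |         F         |            F             |             T             |    F    |        F        | F
T | T | T | F |    T    |    T     |        F         |         T         |            T             |             F             |    F    |        T        | T
T | T | T | T |    T    |    T     |        T         |         F         |            F             |             T             |    F    |        F        | T
The formula is true on 9 of the 16 rows.

9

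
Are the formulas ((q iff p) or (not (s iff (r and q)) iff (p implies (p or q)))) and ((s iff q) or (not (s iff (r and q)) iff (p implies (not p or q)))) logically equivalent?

p | q | r | s || φ | ψ
F | F | F | F || T | T
F | F | F | T || T | T
F | F | T | F || T | T
F | F | T | T || T | T
F | T | F | F || F | F
F | T | F | T || T | T
F | T | T | F || T | T
F | T | T | T || F | T
T | F | F | F || F | T
T | F | F | T || T | F
T | F | T | F || F | T
T | F | T | T || T | F
T | T | F | F || T | F
T | T | F | T || T | T
T | T | T | F || T | T
T | T | T | T || T | T
The columns differ at p=F, q=T, r=T, s=T (φ=F, ψ=T), so they are not equivalent.

not equivalent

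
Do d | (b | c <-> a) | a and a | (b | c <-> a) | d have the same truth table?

equivalent

a | b | c | d | φ | ψ
- | - | - | - | - | -
1 | 1 | 1 | 1 | 1 | 1
1 | 1 | 1 | 0 | 1 | 1
1 | 1 | 0 | 1 | 1 | 1
1 | 1 | 0 | 0 | 1 | 1
1 | 0 | 1 | 1 | 1 | 1
1 | 0 | 1 | 0 | 1 | 1
1 | 0 | 0 | 1 | 1 | 1
1 | 0 | 0 | 0 | 1 | 1
0 | 1 | 1 | 1 | 1 | 1
0 | 1 | 1 | 0 | 0 | 0
0 | 1 | 0 | 1 | 1 | 1
0 | 1 | 0 | 0 | 0 | 0
0 | 0 | 1 | 1 | 1 | 1
0 | 0 | 1 | 0 | 0 | 0
0 | 0 | 0 | 1 | 1 | 1
0 | 0 | 0 | 0 | 1 | 1
The columns for φ and ψ agree on every row, so they are logically equivalent.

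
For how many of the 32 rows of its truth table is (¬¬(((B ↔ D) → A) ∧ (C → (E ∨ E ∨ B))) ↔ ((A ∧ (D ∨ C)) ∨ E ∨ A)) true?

23

A  B  C  D  E  |  φ
0  0  0  0  0  |  1
0  0  0  0  1  |  0
0  0  0  1  0  |  0
0  0  0  1  1  |  1
0  0  1  0  0  |  1
0  0  1  0  1  |  0
0  0  1  1  0  |  1
0  0  1  1  1  |  1
0  1  0  0  0  |  0
0  1  0  0  1  |  1
0  1  0  1  0  |  1
0  1  0  1  1  |  0
0  1  1  0  0  |  0
0  1  1  0  1  |  1
0  1  1  1  0  |  1
0  1  1  1  1  |  0
1  0  0  0  0  |  1
1  0  0  0  1  |  1
1  0  0  1  0  |  1
1  0  0  1  1  |  1
1  0  1  0  0  |  0
1  0  1  0  1  |  1
1  0  1  1  0  |  0
1  0  1  1  1  |  1
1  1  0  0  0  |  1
1  1  0  0  1  |  1
1  1  0  1  0  |  1
1  1  0  1  1  |  1
1  1  1  0  0  |  1
1  1  1  0  1  |  1
1  1  1  1  0  |  1
1  1  1  1  1  |  1
The formula is true on 23 of the 32 rows.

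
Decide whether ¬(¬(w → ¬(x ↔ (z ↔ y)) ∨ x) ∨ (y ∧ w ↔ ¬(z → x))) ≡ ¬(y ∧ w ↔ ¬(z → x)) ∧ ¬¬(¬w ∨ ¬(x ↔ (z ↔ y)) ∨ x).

equivalent

x  y  z  w  |  φ  ψ
T  T  T  T  |  T  T
T  T  T  F  |  F  F
T  T  F  T  |  T  T
T  T  F  F  |  F  F
T  F  T  T  |  F  F
T  F  T  F  |  F  F
T  F  F  T  |  F  F
T  F  F  F  |  F  F
F  T  T  T  |  F  F
F  T  T  F  |  T  T
F  T  F  T  |  F  F
F  T  F  F  |  F  F
F  F  T  T  |  F  F
F  F  T  F  |  T  T
F  F  F  T  |  F  F
F  F  F  F  |  F  F
The columns for φ and ψ agree on every row, so they are logically equivalent.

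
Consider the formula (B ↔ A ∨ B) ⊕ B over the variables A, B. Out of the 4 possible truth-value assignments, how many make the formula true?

1

A | B | ((B ↔ (A ∨ B)) ⊕ B)
- | - | -------------------
T | T |          F         
T | F |          F         
F | T |          F         
F | F |          T         
The formula is true on 1 of the 4 rows.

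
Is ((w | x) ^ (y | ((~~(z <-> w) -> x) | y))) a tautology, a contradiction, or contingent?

  x   |   y   |   z   |   w   ||   φ  
 True |  True |  True |  True || False
 True |  True |  True | False || False
 True |  True | False |  True || False
 True |  True | False | False || False
 True | False |  True |  True || False
 True | False |  True | False || False
 True | False | False |  True || False
 True | False | False | False || False
False |  True |  True |  True || False
False |  True |  True | False ||  True
False |  True | False |  True || False
False |  True | False | False ||  True
False | False |  True |  True ||  True
False | False |  True | False ||  True
False | False | False |  True || False
False | False | False | False || False
4 of 16 rows are True, so the formula is contingent.

contingent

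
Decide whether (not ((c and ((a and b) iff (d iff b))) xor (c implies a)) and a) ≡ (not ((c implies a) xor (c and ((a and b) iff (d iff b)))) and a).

a | b | c | d || φ | ψ
T | T | T | T || T | T
T | T | T | F || F | F
T | T | F | T || F | F
T | T | F | F || F | F
T | F | T | T || T | T
T | F | T | F || F | F
T | F | F | T || F | F
T | F | F | F || F | F
F | T | T | T || F | F
F | T | T | F || F | F
F | T | F | T || F | F
F | T | F | F || F | F
F | F | T | T || F | F
F | F | T | F || F | F
F | F | F | T || F | F
F | F | F | F || F | F
The columns for φ and ψ agree on every row, so they are logically equivalent.

equivalent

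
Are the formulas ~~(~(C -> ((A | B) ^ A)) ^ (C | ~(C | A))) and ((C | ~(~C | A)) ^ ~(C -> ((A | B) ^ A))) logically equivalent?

not equivalent

A | B | C | φ | ψ
- | - | - | - | -
T | T | T | F | F
T | T | F | F | F
T | F | T | F | F
T | F | F | F | F
F | T | T | T | T
F | T | F | T | F
F | F | T | F | F
F | F | F | T | F
The columns differ at A=F, B=T, C=F (φ=T, ψ=F), so they are not equivalent.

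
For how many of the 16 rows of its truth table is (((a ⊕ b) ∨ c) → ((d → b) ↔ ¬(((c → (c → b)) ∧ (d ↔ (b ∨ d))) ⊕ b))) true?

10

a | b | c | d | φ
- | - | - | - | -
T | T | T | T | T
T | T | T | F | F
T | T | F | T | T
T | T | F | F | T
T | F | T | T | F
T | F | T | F | T
T | F | F | T | T
T | F | F | F | F
F | T | T | T | T
F | T | T | F | F
F | T | F | T | T
F | T | F | F | F
F | F | T | T | F
F | F | T | F | T
F | F | F | T | T
F | F | F | F | T
The formula is true on 10 of the 16 rows.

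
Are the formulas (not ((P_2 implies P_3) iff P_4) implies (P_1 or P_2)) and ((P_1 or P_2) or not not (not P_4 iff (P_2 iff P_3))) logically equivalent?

P_1  P_2  P_3  P_4  |  φ  ψ
 T    T    T    T   |  T  T
 T    T    T    F   |  T  T
 T    T    F    T   |  T  T
 T    T    F    F   |  T  T
 T    F    T    T   |  T  T
 T    F    T    F   |  T  T
 T    F    F    T   |  T  T
 T    F    F    F   |  T  T
 F    T    T    T   |  T  T
 F    T    T    F   |  T  T
 F    T    F    T   |  T  T
 F    T    F    F   |  T  T
 F    F    T    T   |  T  T
 F    F    T    F   |  F  F
 F    F    F    T   |  T  F
 F    F    F    F   |  F  T
The columns differ at P_1=F, P_2=F, P_3=F, P_4=T (φ=T, ψ=F), so they are not equivalent.

not equivalent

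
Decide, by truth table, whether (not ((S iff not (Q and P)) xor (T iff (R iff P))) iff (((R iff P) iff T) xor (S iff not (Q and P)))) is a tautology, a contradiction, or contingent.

contradiction

  P   |   Q   |   R   |   S   |   T   |   φ  
----- | ----- | ----- | ----- | ----- | -----
 True |  True |  True |  True |  True | False
 True |  True |  True |  True | False | False
 True |  True |  True | False |  True | False
 True |  True |  True | False | False | False
 True |  True | False |  True |  True | False
 True |  True | False |  True | False | False
 True |  True | False | False |  True | False
 True |  True | False | False | False | False
 True | False |  True |  True |  True | False
 True | False |  True |  True | False | False
 True | False |  True | False |  True | False
 True | False |  True | False | False | False
 True | False | False |  True |  True | False
 True | False | False |  True | False | False
 True | False | False | False |  True | False
 True | False | False | False | False | False
False |  True |  True |  True |  True | False
False |  True |  True |  True | False | False
False |  True |  True | False |  True | False
False |  True |  True | False | False | False
False |  True | False |  True |  True | False
False |  True | False |  True | False | False
False |  True | False | False |  True | False
False |  True | False | False | False | False
False | False |  True |  True |  True | False
False | False |  True |  True | False | False
False | False |  True | False |  True | False
False | False |  True | False | False | False
False | False | False |  True |  True | False
False | False | False |  True | False | False
False | False | False | False |  True | False
False | False | False | False | False | False
Every row is False, so the formula is a contradiction.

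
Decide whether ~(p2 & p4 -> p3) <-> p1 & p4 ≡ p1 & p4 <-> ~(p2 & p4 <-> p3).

p1 | p2 | p3 | p4 || φ | ψ
0  | 0  | 0  | 0  || 1 | 1
0  | 0  | 0  | 1  || 1 | 1
0  | 0  | 1  | 0  || 1 | 0
0  | 0  | 1  | 1  || 1 | 0
0  | 1  | 0  | 0  || 1 | 1
0  | 1  | 0  | 1  || 0 | 0
0  | 1  | 1  | 0  || 1 | 0
0  | 1  | 1  | 1  || 1 | 1
1  | 0  | 0  | 0  || 1 | 1
1  | 0  | 0  | 1  || 0 | 0
1  | 0  | 1  | 0  || 1 | 0
1  | 0  | 1  | 1  || 0 | 1
1  | 1  | 0  | 0  || 1 | 1
1  | 1  | 0  | 1  || 1 | 1
1  | 1  | 1  | 0  || 1 | 0
1  | 1  | 1  | 1  || 0 | 0
The columns differ at p1=0, p2=0, p3=1, p4=0 (φ=1, ψ=0), so they are not equivalent.

not equivalent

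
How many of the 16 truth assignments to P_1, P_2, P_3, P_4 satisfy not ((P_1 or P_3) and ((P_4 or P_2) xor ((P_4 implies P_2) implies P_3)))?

P_1 | P_2 | P_3 | P_4 || φ
 0  |  0  |  0  |  0  || 1
 0  |  0  |  0  |  1  || 1
 0  |  0  |  1  |  0  || 0
 0  |  0  |  1  |  1  || 1
 0  |  1  |  0  |  0  || 1
 0  |  1  |  0  |  1  || 1
 0  |  1  |  1  |  0  || 1
 0  |  1  |  1  |  1  || 1
 1  |  0  |  0  |  0  || 1
 1  |  0  |  0  |  1  || 1
 1  |  0  |  1  |  0  || 0
 1  |  0  |  1  |  1  || 1
 1  |  1  |  0  |  0  || 0
 1  |  1  |  0  |  1  || 0
 1  |  1  |  1  |  0  || 1
 1  |  1  |  1  |  1  || 1
The formula is true on 12 of the 16 rows.

12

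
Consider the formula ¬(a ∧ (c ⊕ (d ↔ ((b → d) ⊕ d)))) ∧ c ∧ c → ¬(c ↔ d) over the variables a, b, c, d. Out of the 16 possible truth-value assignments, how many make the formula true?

14

a | b | c | d || (b → d) | ((b → d) ⊕ d) | (d ↔ ((b → d) ⊕ d)) | (c ⊕ (d ↔ ((b → d) ⊕ d))) | (c ↔ d) | ¬(c ↔ d) | φ
F | F | F | F ||    T    |       T       |          F          |             F             |    T    |    F     | T
F | F | F | T ||    T    |       F       |          F          |             F             |    F    |    T     | T
F | F | T | F ||    T    |       T       |          F          |             T             |    F    |    T     | T
F | F | T | T ||    T    |       F       |          F          |             T             |    T    |    F     | F
F | T | F | F ||    F    |       F       |          T          |             T             |    T    |    F     | T
F | T | F | T ||    T    |       F       |          F          |             F             |    F    |    T     | T
F | T | T | F ||    F    |       F       |          T          |             F             |    F    |    T     | T
F | T | T | T ||    T    |       F       |          F          |             T             |    T    |    F     | F
T | F | F | F ||    T    |       T       |          F          |             F             |    T    |    F     | T
T | F | F | T ||    T    |       F       |          F          |             F             |    F    |    T     | T
T | F | T | F ||    T    |       T       |          F          |             T             |    F    |    T     | T
T | F | T | T ||    T    |       F       |          F          |             T             |    T    |    F     | T
T | T | F | F ||    F    |       F       |          T          |             T             |    T    |    F     | T
T | T | F | T ||    T    |       F       |          F          |             F             |    F    |    T     | T
T | T | T | F ||    F    |       F       |          T          |             F             |    F    |    T     | T
T | T | T | T ||    T    |       F       |          F          |             T             |    T    |    F     | T
The formula is true on 14 of the 16 rows.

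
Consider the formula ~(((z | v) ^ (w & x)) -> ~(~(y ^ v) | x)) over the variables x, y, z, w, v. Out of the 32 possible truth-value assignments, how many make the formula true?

x | y | z | w | v || φ
0 | 0 | 0 | 0 | 0 || 0
0 | 0 | 0 | 0 | 1 || 0
0 | 0 | 0 | 1 | 0 || 0
0 | 0 | 0 | 1 | 1 || 0
0 | 0 | 1 | 0 | 0 || 1
0 | 0 | 1 | 0 | 1 || 0
0 | 0 | 1 | 1 | 0 || 1
0 | 0 | 1 | 1 | 1 || 0
0 | 1 | 0 | 0 | 0 || 0
0 | 1 | 0 | 0 | 1 || 1
0 | 1 | 0 | 1 | 0 || 0
0 | 1 | 0 | 1 | 1 || 1
0 | 1 | 1 | 0 | 0 || 0
0 | 1 | 1 | 0 | 1 || 1
0 | 1 | 1 | 1 | 0 || 0
0 | 1 | 1 | 1 | 1 || 1
1 | 0 | 0 | 0 | 0 || 0
1 | 0 | 0 | 0 | 1 || 1
1 | 0 | 0 | 1 | 0 || 1
1 | 0 | 0 | 1 | 1 || 0
1 | 0 | 1 | 0 | 0 || 1
1 | 0 | 1 | 0 | 1 || 1
1 | 0 | 1 | 1 | 0 || 0
1 | 0 | 1 | 1 | 1 || 0
1 | 1 | 0 | 0 | 0 || 0
1 | 1 | 0 | 0 | 1 || 1
1 | 1 | 0 | 1 | 0 || 1
1 | 1 | 0 | 1 | 1 || 0
1 | 1 | 1 | 0 | 0 || 1
1 | 1 | 1 | 0 | 1 || 1
1 | 1 | 1 | 1 | 0 || 0
1 | 1 | 1 | 1 | 1 || 0
The formula is true on 14 of the 32 rows.

14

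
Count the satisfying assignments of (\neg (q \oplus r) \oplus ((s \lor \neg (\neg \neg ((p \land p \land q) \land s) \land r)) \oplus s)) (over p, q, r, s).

8

p | q | r | s || (q \oplus r) | \neg (q \oplus r) | (p \land p \land q) | φ
1 | 1 | 1 | 1 ||      0       |         1         |          1          | 1
1 | 1 | 1 | 0 ||      0       |         1         |          1          | 0
1 | 1 | 0 | 1 ||      1       |         0         |          1          | 0
1 | 1 | 0 | 0 ||      1       |         0         |          1          | 1
1 | 0 | 1 | 1 ||      1       |         0         |          0          | 0
1 | 0 | 1 | 0 ||      1       |         0         |          0          | 1
1 | 0 | 0 | 1 ||      0       |         1         |          0          | 1
1 | 0 | 0 | 0 ||      0       |         1         |          0          | 0
0 | 1 | 1 | 1 ||      0       |         1         |          0          | 1
0 | 1 | 1 | 0 ||      0       |         1         |          0          | 0
0 | 1 | 0 | 1 ||      1       |         0         |          0          | 0
0 | 1 | 0 | 0 ||      1       |         0         |          0          | 1
0 | 0 | 1 | 1 ||      1       |         0         |          0          | 0
0 | 0 | 1 | 0 ||      1       |         0         |          0          | 1
0 | 0 | 0 | 1 ||      0       |         1         |          0          | 1
0 | 0 | 0 | 0 ||      0       |         1         |          0          | 0
The formula is true on 8 of the 16 rows.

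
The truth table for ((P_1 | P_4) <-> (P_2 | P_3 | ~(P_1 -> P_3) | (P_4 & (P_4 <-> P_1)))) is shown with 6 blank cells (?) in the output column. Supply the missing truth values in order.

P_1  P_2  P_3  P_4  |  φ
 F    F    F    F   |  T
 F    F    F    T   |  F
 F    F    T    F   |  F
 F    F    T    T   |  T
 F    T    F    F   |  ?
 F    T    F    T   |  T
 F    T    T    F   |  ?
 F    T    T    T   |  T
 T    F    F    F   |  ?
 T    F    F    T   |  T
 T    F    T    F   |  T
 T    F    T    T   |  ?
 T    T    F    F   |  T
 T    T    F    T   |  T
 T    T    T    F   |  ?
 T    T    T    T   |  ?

Row P_1=F, P_2=T, P_3=F, P_4=F: (P_1 | P_4) = F, (P_2 | P_3 | ~(P_1 -> P_3) | (P_4 & (P_4 <-> P_1))) = T, so the formula = F.
Row P_1=F, P_2=T, P_3=T, P_4=F: (P_1 | P_4) = F, (P_2 | P_3 | ~(P_1 -> P_3) | (P_4 & (P_4 <-> P_1))) = T, so the formula = F.
Row P_1=T, P_2=F, P_3=F, P_4=F: (P_1 | P_4) = T, (P_2 | P_3 | ~(P_1 -> P_3) | (P_4 & (P_4 <-> P_1))) = T, so the formula = T.
Row P_1=T, P_2=F, P_3=T, P_4=T: (P_1 | P_4) = T, (P_2 | P_3 | ~(P_1 -> P_3) | (P_4 & (P_4 <-> P_1))) = T, so the formula = T.
Row P_1=T, P_2=T, P_3=T, P_4=F: (P_1 | P_4) = T, (P_2 | P_3 | ~(P_1 -> P_3) | (P_4 & (P_4 <-> P_1))) = T, so the formula = T.
Row P_1=T, P_2=T, P_3=T, P_4=T: (P_1 | P_4) = T, (P_2 | P_3 | ~(P_1 -> P_3) | (P_4 & (P_4 <-> P_1))) = T, so the formula = T.

F, F, T, T, T, T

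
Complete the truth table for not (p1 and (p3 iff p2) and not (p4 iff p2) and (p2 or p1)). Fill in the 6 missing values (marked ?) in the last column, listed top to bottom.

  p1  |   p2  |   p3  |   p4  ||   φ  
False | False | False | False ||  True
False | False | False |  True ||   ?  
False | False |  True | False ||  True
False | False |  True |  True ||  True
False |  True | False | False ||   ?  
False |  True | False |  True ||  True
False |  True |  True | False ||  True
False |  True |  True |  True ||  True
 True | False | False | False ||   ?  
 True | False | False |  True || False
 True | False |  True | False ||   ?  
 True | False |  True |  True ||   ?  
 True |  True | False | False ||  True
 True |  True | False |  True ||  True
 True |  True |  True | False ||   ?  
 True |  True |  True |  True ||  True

True, True, True, True, True, False

Row p1=False, p2=False, p3=False, p4=True: (p3 iff p2) = True, not (p4 iff p2) = True, (p2 or p1) = False, (p1 and (p3 iff p2) and not (p4 iff p2) and (p2 or p1)) = False, so the formula = True.
Row p1=False, p2=True, p3=False, p4=False: (p3 iff p2) = False, not (p4 iff p2) = True, (p2 or p1) = True, (p1 and (p3 iff p2) and not (p4 iff p2) and (p2 or p1)) = False, so the formula = True.
Row p1=True, p2=False, p3=False, p4=False: (p3 iff p2) = True, not (p4 iff p2) = False, (p2 or p1) = True, (p1 and (p3 iff p2) and not (p4 iff p2) and (p2 or p1)) = False, so the formula = True.
Row p1=True, p2=False, p3=True, p4=False: (p3 iff p2) = False, not (p4 iff p2) = False, (p2 or p1) = True, (p1 and (p3 iff p2) and not (p4 iff p2) and (p2 or p1)) = False, so the formula = True.
Row p1=True, p2=False, p3=True, p4=True: (p3 iff p2) = False, not (p4 iff p2) = True, (p2 or p1) = True, (p1 and (p3 iff p2) and not (p4 iff p2) and (p2 or p1)) = False, so the formula = True.
Row p1=True, p2=True, p3=True, p4=False: (p3 iff p2) = True, not (p4 iff p2) = True, (p2 or p1) = True, (p1 and (p3 iff p2) and not (p4 iff p2) and (p2 or p1)) = True, so the formula = False.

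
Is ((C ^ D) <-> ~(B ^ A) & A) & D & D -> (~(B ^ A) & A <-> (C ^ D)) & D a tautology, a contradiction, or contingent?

tautology

A | B | C | D | φ
- | - | - | - | -
F | F | F | F | T
F | F | F | T | T
F | F | T | F | T
F | F | T | T | T
F | T | F | F | T
F | T | F | T | T
F | T | T | F | T
F | T | T | T | T
T | F | F | F | T
T | F | F | T | T
T | F | T | F | T
T | F | T | T | T
T | T | F | F | T
T | T | F | T | T
T | T | T | F | T
T | T | T | T | T
Every row is T, so the formula is a tautology.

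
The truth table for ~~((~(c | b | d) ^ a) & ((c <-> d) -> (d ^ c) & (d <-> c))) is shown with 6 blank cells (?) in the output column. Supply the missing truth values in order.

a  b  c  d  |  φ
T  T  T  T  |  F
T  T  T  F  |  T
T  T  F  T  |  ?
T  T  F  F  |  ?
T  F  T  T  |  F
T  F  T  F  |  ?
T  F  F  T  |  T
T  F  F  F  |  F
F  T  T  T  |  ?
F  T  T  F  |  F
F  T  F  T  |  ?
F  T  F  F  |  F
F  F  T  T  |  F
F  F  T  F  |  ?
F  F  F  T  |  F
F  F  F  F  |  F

T, F, T, F, F, F

Row a=T, b=T, c=F, d=T: ((~(c | b | d) ^ a) & ((c <-> d) -> (d ^ c) & (d <-> c))) = T, ~((~(c | b | d) ^ a) & ((c <-> d) -> (d ^ c) & (d <-> c))) = F, so the formula = T.
Row a=T, b=T, c=F, d=F: ((~(c | b | d) ^ a) & ((c <-> d) -> (d ^ c) & (d <-> c))) = F, ~((~(c | b | d) ^ a) & ((c <-> d) -> (d ^ c) & (d <-> c))) = T, so the formula = F.
Row a=T, b=F, c=T, d=F: ((~(c | b | d) ^ a) & ((c <-> d) -> (d ^ c) & (d <-> c))) = T, ~((~(c | b | d) ^ a) & ((c <-> d) -> (d ^ c) & (d <-> c))) = F, so the formula = T.
Row a=F, b=T, c=T, d=T: ((~(c | b | d) ^ a) & ((c <-> d) -> (d ^ c) & (d <-> c))) = F, ~((~(c | b | d) ^ a) & ((c <-> d) -> (d ^ c) & (d <-> c))) = T, so the formula = F.
Row a=F, b=T, c=F, d=T: ((~(c | b | d) ^ a) & ((c <-> d) -> (d ^ c) & (d <-> c))) = F, ~((~(c | b | d) ^ a) & ((c <-> d) -> (d ^ c) & (d <-> c))) = T, so the formula = F.
Row a=F, b=F, c=T, d=F: ((~(c | b | d) ^ a) & ((c <-> d) -> (d ^ c) & (d <-> c))) = F, ~((~(c | b | d) ^ a) & ((c <-> d) -> (d ^ c) & (d <-> c))) = T, so the formula = F.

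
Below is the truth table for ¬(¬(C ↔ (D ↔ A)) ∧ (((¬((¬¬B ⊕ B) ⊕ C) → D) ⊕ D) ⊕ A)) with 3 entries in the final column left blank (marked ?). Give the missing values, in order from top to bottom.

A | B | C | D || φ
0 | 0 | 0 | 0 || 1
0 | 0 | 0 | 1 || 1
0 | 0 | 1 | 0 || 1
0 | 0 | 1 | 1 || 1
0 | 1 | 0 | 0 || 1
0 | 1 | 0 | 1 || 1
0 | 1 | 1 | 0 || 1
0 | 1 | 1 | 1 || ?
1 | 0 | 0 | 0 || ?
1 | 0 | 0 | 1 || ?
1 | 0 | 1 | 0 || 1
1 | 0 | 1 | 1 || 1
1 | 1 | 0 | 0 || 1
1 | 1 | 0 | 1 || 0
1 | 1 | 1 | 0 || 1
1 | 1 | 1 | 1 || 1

Row A=0, B=1, C=1, D=1: ¬(C ↔ (D ↔ A)) = 1, (((¬((¬¬B ⊕ B) ⊕ C) → D) ⊕ D) ⊕ A) = 0, (¬(C ↔ (D ↔ A)) ∧ (((¬((¬¬B ⊕ B) ⊕ C) → D) ⊕ D) ⊕ A)) = 0, so the formula = 1.
Row A=1, B=0, C=0, D=0: ¬(C ↔ (D ↔ A)) = 0, (((¬((¬¬B ⊕ B) ⊕ C) → D) ⊕ D) ⊕ A) = 1, (¬(C ↔ (D ↔ A)) ∧ (((¬((¬¬B ⊕ B) ⊕ C) → D) ⊕ D) ⊕ A)) = 0, so the formula = 1.
Row A=1, B=0, C=0, D=1: ¬(C ↔ (D ↔ A)) = 1, (((¬((¬¬B ⊕ B) ⊕ C) → D) ⊕ D) ⊕ A) = 1, (¬(C ↔ (D ↔ A)) ∧ (((¬((¬¬B ⊕ B) ⊕ C) → D) ⊕ D) ⊕ A)) = 1, so the formula = 0.

1, 1, 0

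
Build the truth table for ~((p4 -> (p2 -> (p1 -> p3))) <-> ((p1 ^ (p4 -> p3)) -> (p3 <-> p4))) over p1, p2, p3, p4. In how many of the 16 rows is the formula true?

3

p1  p2  p3  p4  |  (p1 -> p3)  (p2 -> (p1 -> p3))  (p4 -> (p2 -> (p1 -> p3)))  (p4 -> p3)  (p1 ^ (p4 -> p3))  (p3 <-> p4)  φ
T   T   T   T   |      T               T                       T                   T               F               T       F
T   T   T   F   |      T               T                       T                   T               F               F       F
T   T   F   T   |      F               F                       F                   F               T               F       F
T   T   F   F   |      F               F                       T                   T               F               T       F
T   F   T   T   |      T               T                       T                   T               F               T       F
T   F   T   F   |      T               T                       T                   T               F               F       F
T   F   F   T   |      F               T                       T                   F               T               F       T
T   F   F   F   |      F               T                       T                   T               F               T       F
F   T   T   T   |      T               T                       T                   T               T               T       F
F   T   T   F   |      T               T                       T                   T               T               F       T
F   T   F   T   |      T               T                       T                   F               F               F       F
F   T   F   F   |      T               T                       T                   T               T               T       F
F   F   T   T   |      T               T                       T                   T               T               T       F
F   F   T   F   |      T               T                       T                   T               T               F       T
F   F   F   T   |      T               T                       T                   F               F               F       F
F   F   F   F   |      T               T                       T                   T               T               T       F
The formula is true on 3 of the 16 rows.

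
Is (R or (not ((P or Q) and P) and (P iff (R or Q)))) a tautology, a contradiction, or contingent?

P | Q | R || φ
1 | 1 | 1 || 1
1 | 1 | 0 || 0
1 | 0 | 1 || 1
1 | 0 | 0 || 0
0 | 1 | 1 || 1
0 | 1 | 0 || 0
0 | 0 | 1 || 1
0 | 0 | 0 || 1
5 of 8 rows are 1, so the formula is contingent.

contingent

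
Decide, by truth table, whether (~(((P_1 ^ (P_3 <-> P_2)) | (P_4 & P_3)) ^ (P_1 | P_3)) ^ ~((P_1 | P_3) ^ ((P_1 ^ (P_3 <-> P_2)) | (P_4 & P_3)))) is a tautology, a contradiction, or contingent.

P_1  P_2  P_3  P_4     (P_3 <-> P_2)  (P_1 ^ (P_3 <-> P_2))  (P_4 & P_3)  (P_1 | P_3)  φ
 T    T    T    T            T                  F                 T            T       F
 T    T    T    F            T                  F                 F            T       F
 T    T    F    T            F                  T                 F            T       F
 T    T    F    F            F                  T                 F            T       F
 T    F    T    T            F                  T                 T            T       F
 T    F    T    F            F                  T                 F            T       F
 T    F    F    T            T                  F                 F            T       F
 T    F    F    F            T                  F                 F            T       F
 F    T    T    T            T                  T                 T            T       F
 F    T    T    F            T                  T                 F            T       F
 F    T    F    T            F                  F                 F            F       F
 F    T    F    F            F                  F                 F            F       F
 F    F    T    T            F                  F                 T            T       F
 F    F    T    F            F                  F                 F            T       F
 F    F    F    T            T                  T                 F            F       F
 F    F    F    F            T                  T                 F            F       F
Every row is F, so the formula is a contradiction.

contradiction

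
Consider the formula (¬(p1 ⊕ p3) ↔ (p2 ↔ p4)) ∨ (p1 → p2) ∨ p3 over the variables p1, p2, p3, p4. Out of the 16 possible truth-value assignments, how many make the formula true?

15

  p1     p2     p3     p4   |  (p1 ⊕ p3)  ¬(p1 ⊕ p3)  (p2 ↔ p4)  (¬(p1 ⊕ p3) ↔ (p2 ↔ p4))  (p1 → p2)  ((p1 → p2) ∨ p3)    φ  
False  False  False  False  |    False       True        True              True               True          True         True
False  False  False   True  |    False       True       False             False               True          True         True
False  False   True  False  |     True      False        True             False               True          True         True
False  False   True   True  |     True      False       False              True               True          True         True
False   True  False  False  |    False       True       False             False               True          True         True
False   True  False   True  |    False       True        True              True               True          True         True
False   True   True  False  |     True      False       False              True               True          True         True
False   True   True   True  |     True      False        True             False               True          True         True
 True  False  False  False  |     True      False        True             False              False         False        False
 True  False  False   True  |     True      False       False              True              False         False         True
 True  False   True  False  |    False       True        True              True              False          True         True
 True  False   True   True  |    False       True       False             False              False          True         True
 True   True  False  False  |     True      False       False              True               True          True         True
 True   True  False   True  |     True      False        True             False               True          True         True
 True   True   True  False  |    False       True       False             False               True          True         True
 True   True   True   True  |    False       True        True              True               True          True         True
The formula is true on 15 of the 16 rows.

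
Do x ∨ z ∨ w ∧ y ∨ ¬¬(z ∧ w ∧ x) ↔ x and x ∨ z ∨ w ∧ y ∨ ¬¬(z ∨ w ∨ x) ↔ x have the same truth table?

x | y | z | w | φ | ψ
- | - | - | - | - | -
0 | 0 | 0 | 0 | 1 | 1
0 | 0 | 0 | 1 | 1 | 0
0 | 0 | 1 | 0 | 0 | 0
0 | 0 | 1 | 1 | 0 | 0
0 | 1 | 0 | 0 | 1 | 1
0 | 1 | 0 | 1 | 0 | 0
0 | 1 | 1 | 0 | 0 | 0
0 | 1 | 1 | 1 | 0 | 0
1 | 0 | 0 | 0 | 1 | 1
1 | 0 | 0 | 1 | 1 | 1
1 | 0 | 1 | 0 | 1 | 1
1 | 0 | 1 | 1 | 1 | 1
1 | 1 | 0 | 0 | 1 | 1
1 | 1 | 0 | 1 | 1 | 1
1 | 1 | 1 | 0 | 1 | 1
1 | 1 | 1 | 1 | 1 | 1
The columns differ at x=0, y=0, z=0, w=1 (φ=1, ψ=0), so they are not equivalent.

not equivalent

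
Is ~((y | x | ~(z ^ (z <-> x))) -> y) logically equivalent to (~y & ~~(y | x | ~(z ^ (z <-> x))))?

equivalent

x | y | z | φ | ψ
- | - | - | - | -
T | T | T | F | F
T | T | F | F | F
T | F | T | T | T
T | F | F | T | T
F | T | T | F | F
F | T | F | F | F
F | F | T | F | F
F | F | F | F | F
The columns for φ and ψ agree on every row, so they are logically equivalent.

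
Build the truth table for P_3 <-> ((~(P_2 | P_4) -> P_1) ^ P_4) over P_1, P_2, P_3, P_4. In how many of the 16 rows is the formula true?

 P_1  |  P_2  |  P_3  |  P_4  ||   φ  
False | False | False | False ||  True
False | False | False |  True ||  True
False | False |  True | False || False
False | False |  True |  True || False
False |  True | False | False || False
False |  True | False |  True ||  True
False |  True |  True | False ||  True
False |  True |  True |  True || False
 True | False | False | False || False
 True | False | False |  True ||  True
 True | False |  True | False ||  True
 True | False |  True |  True || False
 True |  True | False | False || False
 True |  True | False |  True ||  True
 True |  True |  True | False ||  True
 True |  True |  True |  True || False
The formula is true on 8 of the 16 rows.

8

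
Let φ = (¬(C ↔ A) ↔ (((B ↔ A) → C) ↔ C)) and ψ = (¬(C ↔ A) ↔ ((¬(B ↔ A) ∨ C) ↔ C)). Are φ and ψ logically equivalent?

equivalent

  A   |   B   |   C   ||   φ   |   ψ  
False | False | False || False | False
False | False |  True ||  True |  True
False |  True | False ||  True |  True
False |  True |  True ||  True |  True
 True | False | False || False | False
 True | False |  True || False | False
 True |  True | False ||  True |  True
 True |  True |  True || False | False
The columns for φ and ψ agree on every row, so they are logically equivalent.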